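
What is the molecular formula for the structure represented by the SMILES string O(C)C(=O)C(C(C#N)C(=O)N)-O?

Heavy atoms from the SMILES: 6 C, 2 N, 4 O.
Implicit hydrogens by atom environment:
  3 × C: no H
  3 × O: no H
  2 × C: 1 H each → 2
  1 × C: 3 H
  1 × N: 2 H
  1 × N: no H
  1 × O: 1 H
  Total hydrogens = 8.
Molecular formula: C6H8N2O4

C6H8N2O4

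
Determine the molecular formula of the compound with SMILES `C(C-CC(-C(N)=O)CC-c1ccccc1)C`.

Heavy atoms from the SMILES: 14 C, 1 N, 1 O.
Implicit hydrogens by atom environment:
  5 × C: 2 H each → 10
  5 × C (aromatic): 1 H each → 5
  1 × C: 3 H
  1 × C: 1 H
  1 × C: no H
  1 × C (aromatic): no H
  1 × N: 2 H
  1 × O: no H
  Total hydrogens = 21.
Molecular formula: C14H21NO

C14H21NO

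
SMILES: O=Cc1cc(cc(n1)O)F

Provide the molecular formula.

Heavy atoms from the SMILES: 6 C, 1 F, 1 N, 2 O.
Implicit hydrogens by atom environment:
  3 × C (aromatic): no H
  2 × C (aromatic): 1 H each → 2
  1 × C: 1 H
  1 × F: no H
  1 × N (aromatic): no H
  1 × O: 1 H
  1 × O: no H
  Total hydrogens = 4.
Molecular formula: C6H4FNO2

C6H4FNO2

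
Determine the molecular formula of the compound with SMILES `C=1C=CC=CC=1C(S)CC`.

Heavy atoms from the SMILES: 9 C, 1 S.
Implicit hydrogens by atom environment:
  5 × C (aromatic): 1 H each → 5
  1 × C: 3 H
  1 × C: 2 H
  1 × C: 1 H
  1 × C (aromatic): no H
  1 × S: 1 H
  Total hydrogens = 12.
Molecular formula: C9H12S

C9H12S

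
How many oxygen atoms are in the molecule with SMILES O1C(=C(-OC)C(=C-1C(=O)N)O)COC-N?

5

The symbol for oxygen appears 5 times in the SMILES.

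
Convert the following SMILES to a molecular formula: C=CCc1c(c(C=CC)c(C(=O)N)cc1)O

Heavy atoms from the SMILES: 13 C, 1 N, 2 O.
Implicit hydrogens by atom environment:
  4 × C (aromatic): no H
  3 × C: 1 H each → 3
  2 × C: 2 H each → 4
  2 × C (aromatic): 1 H each → 2
  1 × C: 3 H
  1 × C: no H
  1 × N: 2 H
  1 × O: 1 H
  1 × O: no H
  Total hydrogens = 15.
Molecular formula: C13H15NO2

C13H15NO2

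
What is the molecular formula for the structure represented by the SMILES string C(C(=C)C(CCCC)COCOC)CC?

Heavy atoms from the SMILES: 13 C, 2 O.
Implicit hydrogens by atom environment:
  8 × C: 2 H each → 16
  3 × C: 3 H each → 9
  2 × O: no H
  1 × C: 1 H
  1 × C: no H
  Total hydrogens = 26.
Molecular formula: C13H26O2

C13H26O2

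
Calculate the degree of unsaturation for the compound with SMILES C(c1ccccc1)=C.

5

Molecular formula from the SMILES: C8H8.
DoU = (2C + 2 + N − H − X)/2 = (2·8 + 2 + 0 − 8 − 0)/2 = 10/2 = 5.
(Structurally: 1 ring(s) + 4 π bond(s) = 5.)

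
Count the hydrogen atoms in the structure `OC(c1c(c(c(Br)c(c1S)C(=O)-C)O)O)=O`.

7

Hydrogens are implicit in SMILES; fill each atom to its normal valence:
  6 × C (aromatic): no H
  3 × O: 1 H each → 3
  2 × C: no H
  2 × O: no H
  1 × Br: no H
  1 × C: 3 H
  1 × S: 1 H
  Total hydrogens = 7.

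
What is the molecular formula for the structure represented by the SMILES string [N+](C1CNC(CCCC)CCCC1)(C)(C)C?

C14H31N2+

Heavy atoms from the SMILES: 14 C, 2 N.
Implicit hydrogens by atom environment:
  8 × C: 2 H each → 16
  4 × C: 3 H each → 12
  2 × C: 1 H each → 2
  1 × N: 1 H
  1 × N (charge +1): no H
  Total hydrogens = 31.
Net charge +1.
Molecular formula: C14H31N2+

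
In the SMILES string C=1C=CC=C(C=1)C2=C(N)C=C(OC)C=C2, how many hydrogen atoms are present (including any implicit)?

13

Hydrogens are implicit in SMILES; fill each atom to its normal valence:
  8 × C (aromatic): 1 H each → 8
  4 × C (aromatic): no H
  1 × C: 3 H
  1 × N: 2 H
  1 × O: no H
  Total hydrogens = 13.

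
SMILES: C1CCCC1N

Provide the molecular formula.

C5H11N

Heavy atoms from the SMILES: 5 C, 1 N.
Implicit hydrogens by atom environment:
  4 × C: 2 H each → 8
  1 × C: 1 H
  1 × N: 2 H
  Total hydrogens = 11.
Molecular formula: C5H11N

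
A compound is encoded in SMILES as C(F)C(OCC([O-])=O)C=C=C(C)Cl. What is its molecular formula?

C8H9ClFO3-

Heavy atoms from the SMILES: 8 C, 1 Cl, 1 F, 3 O.
Implicit hydrogens by atom environment:
  3 × C: no H
  2 × C: 2 H each → 4
  2 × C: 1 H each → 2
  2 × O: no H
  1 × C: 3 H
  1 × Cl: no H
  1 × F: no H
  1 × O (charge -1): no H
  Total hydrogens = 9.
Net charge -1.
Molecular formula: C8H9ClFO3-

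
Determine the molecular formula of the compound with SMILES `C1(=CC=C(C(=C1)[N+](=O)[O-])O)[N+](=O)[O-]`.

Heavy atoms from the SMILES: 6 C, 2 N, 5 O.
Implicit hydrogens by atom environment:
  3 × C (aromatic): 1 H each → 3
  3 × C (aromatic): no H
  2 × N (charge +1): no H
  2 × O: no H
  2 × O (charge -1): no H
  1 × O: 1 H
  Total hydrogens = 4.
Molecular formula: C6H4N2O5

C6H4N2O5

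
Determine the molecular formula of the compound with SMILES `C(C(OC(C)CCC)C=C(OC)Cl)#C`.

C11H17ClO2

Heavy atoms from the SMILES: 11 C, 1 Cl, 2 O.
Implicit hydrogens by atom environment:
  4 × C: 1 H each → 4
  3 × C: 3 H each → 9
  2 × C: 2 H each → 4
  2 × C: no H
  2 × O: no H
  1 × Cl: no H
  Total hydrogens = 17.
Molecular formula: C11H17ClO2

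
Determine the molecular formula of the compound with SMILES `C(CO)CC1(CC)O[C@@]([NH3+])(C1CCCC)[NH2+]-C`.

Heavy atoms from the SMILES: 13 C, 2 N, 2 O.
Implicit hydrogens by atom environment:
  7 × C: 2 H each → 14
  3 × C: 3 H each → 9
  2 × C: no H
  1 × C: 1 H
  1 × N (charge +1): 3 H
  1 × N (charge +1): 2 H
  1 × O: 1 H
  1 × O: no H
  Total hydrogens = 30.
Net charge +2.
Molecular formula: [C13H30N2O2]2+

[C13H30N2O2]2+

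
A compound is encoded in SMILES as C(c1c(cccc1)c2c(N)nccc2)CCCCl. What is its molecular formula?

C15H17ClN2

Heavy atoms from the SMILES: 15 C, 1 Cl, 2 N.
Implicit hydrogens by atom environment:
  7 × C (aromatic): 1 H each → 7
  4 × C: 2 H each → 8
  4 × C (aromatic): no H
  1 × Cl: no H
  1 × N: 2 H
  1 × N (aromatic): no H
  Total hydrogens = 17.
Molecular formula: C15H17ClN2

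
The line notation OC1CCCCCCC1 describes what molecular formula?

Heavy atoms from the SMILES: 8 C, 1 O.
Implicit hydrogens by atom environment:
  7 × C: 2 H each → 14
  1 × C: 1 H
  1 × O: 1 H
  Total hydrogens = 16.
Molecular formula: C8H16O

C8H16O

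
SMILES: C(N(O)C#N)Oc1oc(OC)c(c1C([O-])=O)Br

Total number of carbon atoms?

The symbol for carbon appears 8 times in the SMILES. Lowercase c denotes aromatic carbon and counts toward C.

8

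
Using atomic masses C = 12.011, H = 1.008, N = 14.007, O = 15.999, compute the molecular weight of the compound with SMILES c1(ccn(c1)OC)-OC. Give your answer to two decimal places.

Molecular formula: C6H9NO2.
M = 6×12.011 + 9×1.008 + 1×14.007 + 2×15.999 = 127.14 g/mol.

127.14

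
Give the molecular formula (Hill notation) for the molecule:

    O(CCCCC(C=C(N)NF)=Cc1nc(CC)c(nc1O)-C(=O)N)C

C16H24FN5O3

Heavy atoms from the SMILES: 16 C, 1 F, 5 N, 3 O.
Implicit hydrogens by atom environment:
  5 × C: 2 H each → 10
  4 × C (aromatic): no H
  3 × C: no H
  2 × C: 3 H each → 6
  2 × C: 1 H each → 2
  2 × N: 2 H each → 4
  2 × N (aromatic): no H
  2 × O: no H
  1 × F: no H
  1 × N: 1 H
  1 × O: 1 H
  Total hydrogens = 24.
Molecular formula: C16H24FN5O3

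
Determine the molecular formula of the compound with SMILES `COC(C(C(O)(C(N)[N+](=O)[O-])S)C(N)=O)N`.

C6H14N4O5S

Heavy atoms from the SMILES: 6 C, 4 N, 5 O, 1 S.
Implicit hydrogens by atom environment:
  3 × C: 1 H each → 3
  3 × N: 2 H each → 6
  3 × O: no H
  2 × C: no H
  1 × C: 3 H
  1 × N (charge +1): no H
  1 × O: 1 H
  1 × O (charge -1): no H
  1 × S: 1 H
  Total hydrogens = 14.
Molecular formula: C6H14N4O5S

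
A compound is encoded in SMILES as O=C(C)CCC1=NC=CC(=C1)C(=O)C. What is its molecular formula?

Heavy atoms from the SMILES: 11 C, 1 N, 2 O.
Implicit hydrogens by atom environment:
  3 × C (aromatic): 1 H each → 3
  2 × C: 3 H each → 6
  2 × C: 2 H each → 4
  2 × C (aromatic): no H
  2 × C: no H
  2 × O: no H
  1 × N (aromatic): no H
  Total hydrogens = 13.
Molecular formula: C11H13NO2

C11H13NO2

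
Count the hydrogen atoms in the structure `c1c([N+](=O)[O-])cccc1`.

Hydrogens are implicit in SMILES; fill each atom to its normal valence:
  5 × C (aromatic): 1 H each → 5
  1 × C (aromatic): no H
  1 × N (charge +1): no H
  1 × O: no H
  1 × O (charge -1): no H
  Total hydrogens = 5.

5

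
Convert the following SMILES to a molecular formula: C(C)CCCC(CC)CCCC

Heavy atoms from the SMILES: 12 C.
Implicit hydrogens by atom environment:
  8 × C: 2 H each → 16
  3 × C: 3 H each → 9
  1 × C: 1 H
  Total hydrogens = 26.
Molecular formula: C12H26

C12H26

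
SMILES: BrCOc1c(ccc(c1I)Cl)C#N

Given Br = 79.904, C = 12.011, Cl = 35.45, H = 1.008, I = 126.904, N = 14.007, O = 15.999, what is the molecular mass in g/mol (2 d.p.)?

372.38

Molecular formula: C8H4BrClINO.
M = 1×79.904 + 8×12.011 + 1×35.45 + 4×1.008 + 1×126.904 + 1×14.007 + 1×15.999 = 372.38 g/mol.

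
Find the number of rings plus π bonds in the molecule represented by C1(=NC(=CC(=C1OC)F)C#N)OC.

Molecular formula from the SMILES: C8H7FN2O2.
DoU = (2C + 2 + N − H − X)/2 = (2·8 + 2 + 2 − 7 − 1)/2 = 12/2 = 6.
(Structurally: 1 ring(s) + 5 π bond(s) = 6.)

6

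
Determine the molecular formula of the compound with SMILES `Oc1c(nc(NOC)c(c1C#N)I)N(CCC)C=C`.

C12H15IN4O2

Heavy atoms from the SMILES: 12 C, 1 I, 4 N, 2 O.
Implicit hydrogens by atom environment:
  5 × C (aromatic): no H
  3 × C: 2 H each → 6
  2 × C: 3 H each → 6
  2 × N: no H
  1 × C: 1 H
  1 × C: no H
  1 × I: no H
  1 × N: 1 H
  1 × N (aromatic): no H
  1 × O: 1 H
  1 × O: no H
  Total hydrogens = 15.
Molecular formula: C12H15IN4O2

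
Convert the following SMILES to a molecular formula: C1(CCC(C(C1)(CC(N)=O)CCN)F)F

Heavy atoms from the SMILES: 10 C, 2 F, 2 N, 1 O.
Implicit hydrogens by atom environment:
  6 × C: 2 H each → 12
  2 × C: 1 H each → 2
  2 × C: no H
  2 × F: no H
  2 × N: 2 H each → 4
  1 × O: no H
  Total hydrogens = 18.
Molecular formula: C10H18F2N2O

C10H18F2N2O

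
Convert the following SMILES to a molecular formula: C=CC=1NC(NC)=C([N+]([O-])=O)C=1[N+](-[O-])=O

C7H8N4O4

Heavy atoms from the SMILES: 7 C, 4 N, 4 O.
Implicit hydrogens by atom environment:
  4 × C (aromatic): no H
  2 × N (charge +1): no H
  2 × O: no H
  2 × O (charge -1): no H
  1 × C: 3 H
  1 × C: 2 H
  1 × C: 1 H
  1 × N (aromatic): 1 H
  1 × N: 1 H
  Total hydrogens = 8.
Molecular formula: C7H8N4O4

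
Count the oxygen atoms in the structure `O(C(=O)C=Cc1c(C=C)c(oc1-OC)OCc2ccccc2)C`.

5

The symbol for oxygen appears 5 times in the SMILES.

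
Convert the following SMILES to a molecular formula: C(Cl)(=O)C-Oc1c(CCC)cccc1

Heavy atoms from the SMILES: 11 C, 1 Cl, 2 O.
Implicit hydrogens by atom environment:
  4 × C (aromatic): 1 H each → 4
  3 × C: 2 H each → 6
  2 × C (aromatic): no H
  2 × O: no H
  1 × C: 3 H
  1 × C: no H
  1 × Cl: no H
  Total hydrogens = 13.
Molecular formula: C11H13ClO2

C11H13ClO2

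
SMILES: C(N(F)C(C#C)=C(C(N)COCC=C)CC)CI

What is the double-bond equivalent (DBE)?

4

Molecular formula from the SMILES: C13H20FIN2O.
DoU = (2C + 2 + N − H − X)/2 = (2·13 + 2 + 2 − 20 − 2)/2 = 8/2 = 4.
(Structurally: 0 ring(s) + 4 π bond(s) = 4.)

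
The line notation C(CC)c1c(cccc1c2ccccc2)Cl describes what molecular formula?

C15H15Cl

Heavy atoms from the SMILES: 15 C, 1 Cl.
Implicit hydrogens by atom environment:
  8 × C (aromatic): 1 H each → 8
  4 × C (aromatic): no H
  2 × C: 2 H each → 4
  1 × C: 3 H
  1 × Cl: no H
  Total hydrogens = 15.
Molecular formula: C15H15Cl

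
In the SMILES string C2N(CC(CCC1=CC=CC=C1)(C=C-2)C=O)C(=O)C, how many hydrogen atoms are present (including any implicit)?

19

Hydrogens are implicit in SMILES; fill each atom to its normal valence:
  5 × C (aromatic): 1 H each → 5
  4 × C: 2 H each → 8
  3 × C: 1 H each → 3
  2 × C: no H
  2 × O: no H
  1 × C: 3 H
  1 × C (aromatic): no H
  1 × N: no H
  Total hydrogens = 19.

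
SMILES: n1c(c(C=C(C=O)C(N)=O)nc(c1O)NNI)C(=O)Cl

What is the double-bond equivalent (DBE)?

8

Molecular formula from the SMILES: C9H7ClIN5O4.
DoU = (2C + 2 + N − H − X)/2 = (2·9 + 2 + 5 − 7 − 2)/2 = 16/2 = 8.
(Structurally: 1 ring(s) + 7 π bond(s) = 8.)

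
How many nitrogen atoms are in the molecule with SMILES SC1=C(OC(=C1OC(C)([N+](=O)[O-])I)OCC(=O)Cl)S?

1

The symbol for nitrogen appears 1 time in the SMILES.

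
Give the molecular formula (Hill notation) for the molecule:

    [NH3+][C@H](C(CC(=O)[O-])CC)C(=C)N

C8H16N2O2

Heavy atoms from the SMILES: 8 C, 2 N, 2 O.
Implicit hydrogens by atom environment:
  3 × C: 2 H each → 6
  2 × C: 1 H each → 2
  2 × C: no H
  1 × C: 3 H
  1 × N (charge +1): 3 H
  1 × N: 2 H
  1 × O: no H
  1 × O (charge -1): no H
  Total hydrogens = 16.
Molecular formula: C8H16N2O2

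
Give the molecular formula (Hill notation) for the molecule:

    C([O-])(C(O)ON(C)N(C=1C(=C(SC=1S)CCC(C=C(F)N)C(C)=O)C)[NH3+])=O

Heavy atoms from the SMILES: 15 C, 1 F, 4 N, 5 O, 2 S.
Implicit hydrogens by atom environment:
  4 × C (aromatic): no H
  3 × C: 3 H each → 9
  3 × C: 1 H each → 3
  3 × C: no H
  3 × O: no H
  2 × C: 2 H each → 4
  2 × N: no H
  1 × F: no H
  1 × N (charge +1): 3 H
  1 × N: 2 H
  1 × O: 1 H
  1 × O (charge -1): no H
  1 × S: 1 H
  1 × S (aromatic): no H
  Total hydrogens = 23.
Molecular formula: C15H23FN4O5S2

C15H23FN4O5S2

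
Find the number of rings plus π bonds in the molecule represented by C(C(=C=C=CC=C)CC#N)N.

6

Molecular formula from the SMILES: C9H10N2.
DoU = (2C + 2 + N − H − X)/2 = (2·9 + 2 + 2 − 10 − 0)/2 = 12/2 = 6.
(Structurally: 0 ring(s) + 6 π bond(s) = 6.)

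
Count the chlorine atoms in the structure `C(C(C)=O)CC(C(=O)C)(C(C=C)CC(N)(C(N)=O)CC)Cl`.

The symbol for chlorine appears 1 time in the SMILES.

1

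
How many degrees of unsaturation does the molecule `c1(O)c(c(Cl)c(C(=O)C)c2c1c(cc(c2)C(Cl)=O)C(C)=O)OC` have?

10

Molecular formula from the SMILES: C16H12Cl2O5.
DoU = (2C + 2 + N − H − X)/2 = (2·16 + 2 + 0 − 12 − 2)/2 = 20/2 = 10.
(Structurally: 2 ring(s) + 8 π bond(s) = 10.)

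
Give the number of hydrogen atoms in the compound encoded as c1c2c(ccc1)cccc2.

8

Hydrogens are implicit in SMILES; fill each atom to its normal valence:
  8 × C (aromatic): 1 H each → 8
  2 × C (aromatic): no H
  Total hydrogens = 8.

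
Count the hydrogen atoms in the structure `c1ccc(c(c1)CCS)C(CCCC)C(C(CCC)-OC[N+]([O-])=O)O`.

Hydrogens are implicit in SMILES; fill each atom to its normal valence:
  8 × C: 2 H each → 16
  4 × C (aromatic): 1 H each → 4
  3 × C: 1 H each → 3
  2 × C: 3 H each → 6
  2 × C (aromatic): no H
  2 × O: no H
  1 × N (charge +1): no H
  1 × O: 1 H
  1 × O (charge -1): no H
  1 × S: 1 H
  Total hydrogens = 31.

31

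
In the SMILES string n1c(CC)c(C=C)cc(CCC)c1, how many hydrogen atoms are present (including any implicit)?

17

Hydrogens are implicit in SMILES; fill each atom to its normal valence:
  4 × C: 2 H each → 8
  3 × C (aromatic): no H
  2 × C: 3 H each → 6
  2 × C (aromatic): 1 H each → 2
  1 × C: 1 H
  1 × N (aromatic): no H
  Total hydrogens = 17.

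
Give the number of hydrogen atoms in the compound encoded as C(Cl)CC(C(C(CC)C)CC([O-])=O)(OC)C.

Hydrogens are implicit in SMILES; fill each atom to its normal valence:
  4 × C: 3 H each → 12
  4 × C: 2 H each → 8
  2 × C: 1 H each → 2
  2 × C: no H
  2 × O: no H
  1 × Cl: no H
  1 × O (charge -1): no H
  Total hydrogens = 22.

22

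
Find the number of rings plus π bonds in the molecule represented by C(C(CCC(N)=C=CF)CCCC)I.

Molecular formula from the SMILES: C11H19FIN.
DoU = (2C + 2 + N − H − X)/2 = (2·11 + 2 + 1 − 19 − 2)/2 = 4/2 = 2.
(Structurally: 0 ring(s) + 2 π bond(s) = 2.)

2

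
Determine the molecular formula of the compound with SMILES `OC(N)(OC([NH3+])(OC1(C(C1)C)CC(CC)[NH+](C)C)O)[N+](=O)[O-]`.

[C12H28N4O6]2+

Heavy atoms from the SMILES: 12 C, 4 N, 6 O.
Implicit hydrogens by atom environment:
  4 × C: 3 H each → 12
  3 × C: 2 H each → 6
  3 × C: no H
  3 × O: no H
  2 × C: 1 H each → 2
  2 × O: 1 H each → 2
  1 × N (charge +1): 3 H
  1 × N: 2 H
  1 × N (charge +1): 1 H
  1 × N (charge +1): no H
  1 × O (charge -1): no H
  Total hydrogens = 28.
Net charge +2.
Molecular formula: [C12H28N4O6]2+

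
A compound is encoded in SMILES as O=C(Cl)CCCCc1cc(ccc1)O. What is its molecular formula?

Heavy atoms from the SMILES: 11 C, 1 Cl, 2 O.
Implicit hydrogens by atom environment:
  4 × C: 2 H each → 8
  4 × C (aromatic): 1 H each → 4
  2 × C (aromatic): no H
  1 × C: no H
  1 × Cl: no H
  1 × O: 1 H
  1 × O: no H
  Total hydrogens = 13.
Molecular formula: C11H13ClO2

C11H13ClO2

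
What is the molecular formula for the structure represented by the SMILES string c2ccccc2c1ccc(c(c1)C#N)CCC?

Heavy atoms from the SMILES: 16 C, 1 N.
Implicit hydrogens by atom environment:
  8 × C (aromatic): 1 H each → 8
  4 × C (aromatic): no H
  2 × C: 2 H each → 4
  1 × C: 3 H
  1 × C: no H
  1 × N: no H
  Total hydrogens = 15.
Molecular formula: C16H15N

C16H15N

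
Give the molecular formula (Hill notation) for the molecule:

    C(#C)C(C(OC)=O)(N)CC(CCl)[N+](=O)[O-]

C8H11ClN2O4

Heavy atoms from the SMILES: 8 C, 1 Cl, 2 N, 4 O.
Implicit hydrogens by atom environment:
  3 × C: no H
  3 × O: no H
  2 × C: 2 H each → 4
  2 × C: 1 H each → 2
  1 × C: 3 H
  1 × Cl: no H
  1 × N: 2 H
  1 × N (charge +1): no H
  1 × O (charge -1): no H
  Total hydrogens = 11.
Molecular formula: C8H11ClN2O4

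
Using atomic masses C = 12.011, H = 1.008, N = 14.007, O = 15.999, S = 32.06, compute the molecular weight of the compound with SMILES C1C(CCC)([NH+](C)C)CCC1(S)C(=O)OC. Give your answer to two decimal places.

Molecular formula: C12H24NO2S+.
M = 12×12.011 + 24×1.008 + 1×14.007 + 2×15.999 + 1×32.06 = 246.39 g/mol.

246.39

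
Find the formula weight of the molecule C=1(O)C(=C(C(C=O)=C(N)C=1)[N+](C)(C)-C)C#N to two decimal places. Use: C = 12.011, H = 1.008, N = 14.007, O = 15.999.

220.25

Molecular formula: C11H14N3O2+.
M = 11×12.011 + 14×1.008 + 3×14.007 + 2×15.999 = 220.25 g/mol.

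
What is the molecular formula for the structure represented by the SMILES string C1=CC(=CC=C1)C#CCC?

C10H10

Heavy atoms from the SMILES: 10 C.
Implicit hydrogens by atom environment:
  5 × C (aromatic): 1 H each → 5
  2 × C: no H
  1 × C: 3 H
  1 × C: 2 H
  1 × C (aromatic): no H
  Total hydrogens = 10.
Molecular formula: C10H10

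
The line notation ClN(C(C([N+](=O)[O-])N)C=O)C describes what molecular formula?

C4H8ClN3O3

Heavy atoms from the SMILES: 4 C, 1 Cl, 3 N, 3 O.
Implicit hydrogens by atom environment:
  3 × C: 1 H each → 3
  2 × O: no H
  1 × C: 3 H
  1 × Cl: no H
  1 × N: 2 H
  1 × N: no H
  1 × N (charge +1): no H
  1 × O (charge -1): no H
  Total hydrogens = 8.
Molecular formula: C4H8ClN3O3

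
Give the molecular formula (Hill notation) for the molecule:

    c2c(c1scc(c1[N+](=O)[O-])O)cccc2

C10H7NO3S

Heavy atoms from the SMILES: 10 C, 1 N, 3 O, 1 S.
Implicit hydrogens by atom environment:
  6 × C (aromatic): 1 H each → 6
  4 × C (aromatic): no H
  1 × N (charge +1): no H
  1 × O: 1 H
  1 × O: no H
  1 × O (charge -1): no H
  1 × S (aromatic): no H
  Total hydrogens = 7.
Molecular formula: C10H7NO3S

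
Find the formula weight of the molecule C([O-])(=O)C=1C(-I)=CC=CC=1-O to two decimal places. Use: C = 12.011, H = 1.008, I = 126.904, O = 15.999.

Molecular formula: C7H4IO3-.
M = 7×12.011 + 4×1.008 + 1×126.904 + 3×15.999 = 263.01 g/mol.

263.01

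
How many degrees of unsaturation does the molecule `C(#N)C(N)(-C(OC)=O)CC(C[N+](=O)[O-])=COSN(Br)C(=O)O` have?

6

Molecular formula from the SMILES: C9H11BrN4O7S.
DoU = (2C + 2 + N − H − X)/2 = (2·9 + 2 + 4 − 11 − 1)/2 = 12/2 = 6.
(Structurally: 0 ring(s) + 6 π bond(s) = 6.)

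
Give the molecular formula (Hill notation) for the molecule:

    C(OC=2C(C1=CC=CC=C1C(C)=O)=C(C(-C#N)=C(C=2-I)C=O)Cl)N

C17H12ClIN2O3

Heavy atoms from the SMILES: 17 C, 1 Cl, 1 I, 2 N, 3 O.
Implicit hydrogens by atom environment:
  8 × C (aromatic): no H
  4 × C (aromatic): 1 H each → 4
  3 × O: no H
  2 × C: no H
  1 × C: 3 H
  1 × C: 2 H
  1 × C: 1 H
  1 × Cl: no H
  1 × I: no H
  1 × N: 2 H
  1 × N: no H
  Total hydrogens = 12.
Molecular formula: C17H12ClIN2O3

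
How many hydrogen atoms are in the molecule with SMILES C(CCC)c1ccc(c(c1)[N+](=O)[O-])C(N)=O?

14

Hydrogens are implicit in SMILES; fill each atom to its normal valence:
  3 × C: 2 H each → 6
  3 × C (aromatic): 1 H each → 3
  3 × C (aromatic): no H
  2 × O: no H
  1 × C: 3 H
  1 × C: no H
  1 × N: 2 H
  1 × N (charge +1): no H
  1 × O (charge -1): no H
  Total hydrogens = 14.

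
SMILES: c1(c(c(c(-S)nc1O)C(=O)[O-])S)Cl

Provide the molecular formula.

C6H3ClNO3S2-

Heavy atoms from the SMILES: 6 C, 1 Cl, 1 N, 3 O, 2 S.
Implicit hydrogens by atom environment:
  5 × C (aromatic): no H
  2 × S: 1 H each → 2
  1 × C: no H
  1 × Cl: no H
  1 × N (aromatic): no H
  1 × O: 1 H
  1 × O: no H
  1 × O (charge -1): no H
  Total hydrogens = 3.
Net charge -1.
Molecular formula: C6H3ClNO3S2-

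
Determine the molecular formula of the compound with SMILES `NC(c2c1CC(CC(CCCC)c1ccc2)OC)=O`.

C16H23NO2

Heavy atoms from the SMILES: 16 C, 1 N, 2 O.
Implicit hydrogens by atom environment:
  5 × C: 2 H each → 10
  3 × C (aromatic): 1 H each → 3
  3 × C (aromatic): no H
  2 × C: 3 H each → 6
  2 × C: 1 H each → 2
  2 × O: no H
  1 × C: no H
  1 × N: 2 H
  Total hydrogens = 23.
Molecular formula: C16H23NO2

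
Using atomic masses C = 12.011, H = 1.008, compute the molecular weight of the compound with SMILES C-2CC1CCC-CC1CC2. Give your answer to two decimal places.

Molecular formula: C10H18.
M = 10×12.011 + 18×1.008 = 138.25 g/mol.

138.25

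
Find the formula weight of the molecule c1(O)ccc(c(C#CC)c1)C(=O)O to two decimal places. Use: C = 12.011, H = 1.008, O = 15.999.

176.17

Molecular formula: C10H8O3.
M = 10×12.011 + 8×1.008 + 3×15.999 = 176.17 g/mol.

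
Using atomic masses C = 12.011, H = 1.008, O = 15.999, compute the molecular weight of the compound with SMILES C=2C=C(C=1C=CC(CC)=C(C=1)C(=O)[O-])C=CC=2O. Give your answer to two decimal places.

Molecular formula: C15H13O3-.
M = 15×12.011 + 13×1.008 + 3×15.999 = 241.27 g/mol.

241.27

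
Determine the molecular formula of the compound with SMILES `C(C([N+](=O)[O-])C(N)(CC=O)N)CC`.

C7H15N3O3

Heavy atoms from the SMILES: 7 C, 3 N, 3 O.
Implicit hydrogens by atom environment:
  3 × C: 2 H each → 6
  2 × C: 1 H each → 2
  2 × N: 2 H each → 4
  2 × O: no H
  1 × C: 3 H
  1 × C: no H
  1 × N (charge +1): no H
  1 × O (charge -1): no H
  Total hydrogens = 15.
Molecular formula: C7H15N3O3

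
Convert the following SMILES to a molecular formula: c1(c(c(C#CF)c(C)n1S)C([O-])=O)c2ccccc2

Heavy atoms from the SMILES: 14 C, 1 F, 1 N, 2 O, 1 S.
Implicit hydrogens by atom environment:
  5 × C (aromatic): 1 H each → 5
  5 × C (aromatic): no H
  3 × C: no H
  1 × C: 3 H
  1 × F: no H
  1 × N (aromatic): no H
  1 × O: no H
  1 × O (charge -1): no H
  1 × S: 1 H
  Total hydrogens = 9.
Net charge -1.
Molecular formula: C14H9FNO2S-

C14H9FNO2S-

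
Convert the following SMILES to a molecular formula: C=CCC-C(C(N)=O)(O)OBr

Heavy atoms from the SMILES: 1 Br, 6 C, 1 N, 3 O.
Implicit hydrogens by atom environment:
  3 × C: 2 H each → 6
  2 × C: no H
  2 × O: no H
  1 × Br: no H
  1 × C: 1 H
  1 × N: 2 H
  1 × O: 1 H
  Total hydrogens = 10.
Molecular formula: C6H10BrNO3

C6H10BrNO3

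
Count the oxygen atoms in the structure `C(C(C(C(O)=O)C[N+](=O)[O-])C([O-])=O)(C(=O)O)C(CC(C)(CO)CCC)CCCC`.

The symbol for oxygen appears 9 times in the SMILES.

9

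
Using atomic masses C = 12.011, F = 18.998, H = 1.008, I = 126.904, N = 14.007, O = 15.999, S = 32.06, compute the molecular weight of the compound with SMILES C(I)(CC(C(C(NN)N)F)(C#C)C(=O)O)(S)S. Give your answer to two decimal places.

Molecular formula: C8H13FIN3O2S2.
M = 8×12.011 + 1×18.998 + 13×1.008 + 1×126.904 + 3×14.007 + 2×15.999 + 2×32.06 = 393.23 g/mol.

393.23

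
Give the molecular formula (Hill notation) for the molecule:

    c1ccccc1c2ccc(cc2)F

C12H9F

Heavy atoms from the SMILES: 12 C, 1 F.
Implicit hydrogens by atom environment:
  9 × C (aromatic): 1 H each → 9
  3 × C (aromatic): no H
  1 × F: no H
  Total hydrogens = 9.
Molecular formula: C12H9F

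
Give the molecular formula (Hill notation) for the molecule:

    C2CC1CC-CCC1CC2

C10H18

Heavy atoms from the SMILES: 10 C.
Implicit hydrogens by atom environment:
  8 × C: 2 H each → 16
  2 × C: 1 H each → 2
  Total hydrogens = 18.
Molecular formula: C10H18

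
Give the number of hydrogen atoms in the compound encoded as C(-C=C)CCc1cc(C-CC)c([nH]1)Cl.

Hydrogens are implicit in SMILES; fill each atom to its normal valence:
  6 × C: 2 H each → 12
  3 × C (aromatic): no H
  1 × C: 3 H
  1 × C (aromatic): 1 H
  1 × C: 1 H
  1 × Cl: no H
  1 × N (aromatic): 1 H
  Total hydrogens = 18.

18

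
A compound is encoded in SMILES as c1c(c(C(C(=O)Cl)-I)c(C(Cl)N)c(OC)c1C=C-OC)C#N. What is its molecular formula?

C14H13Cl2IN2O3

Heavy atoms from the SMILES: 14 C, 2 Cl, 1 I, 2 N, 3 O.
Implicit hydrogens by atom environment:
  5 × C (aromatic): no H
  4 × C: 1 H each → 4
  3 × O: no H
  2 × C: 3 H each → 6
  2 × C: no H
  2 × Cl: no H
  1 × C (aromatic): 1 H
  1 × I: no H
  1 × N: 2 H
  1 × N: no H
  Total hydrogens = 13.
Molecular formula: C14H13Cl2IN2O3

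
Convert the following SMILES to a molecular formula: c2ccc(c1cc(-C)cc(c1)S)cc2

C13H12S

Heavy atoms from the SMILES: 13 C, 1 S.
Implicit hydrogens by atom environment:
  8 × C (aromatic): 1 H each → 8
  4 × C (aromatic): no H
  1 × C: 3 H
  1 × S: 1 H
  Total hydrogens = 12.
Molecular formula: C13H12S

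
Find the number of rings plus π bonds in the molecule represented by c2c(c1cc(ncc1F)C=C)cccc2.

9

Molecular formula from the SMILES: C13H10FN.
DoU = (2C + 2 + N − H − X)/2 = (2·13 + 2 + 1 − 10 − 1)/2 = 18/2 = 9.
(Structurally: 2 ring(s) + 7 π bond(s) = 9.)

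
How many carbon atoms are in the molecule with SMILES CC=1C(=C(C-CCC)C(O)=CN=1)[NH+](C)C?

12

The symbol for carbon appears 12 times in the SMILES.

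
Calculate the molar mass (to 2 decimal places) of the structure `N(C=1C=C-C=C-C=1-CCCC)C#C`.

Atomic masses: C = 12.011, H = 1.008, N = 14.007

173.26

Molecular formula: C12H15N.
M = 12×12.011 + 15×1.008 + 1×14.007 = 173.26 g/mol.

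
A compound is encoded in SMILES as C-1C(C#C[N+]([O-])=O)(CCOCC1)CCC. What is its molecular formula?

Heavy atoms from the SMILES: 11 C, 1 N, 3 O.
Implicit hydrogens by atom environment:
  7 × C: 2 H each → 14
  3 × C: no H
  2 × O: no H
  1 × C: 3 H
  1 × N (charge +1): no H
  1 × O (charge -1): no H
  Total hydrogens = 17.
Molecular formula: C11H17NO3

C11H17NO3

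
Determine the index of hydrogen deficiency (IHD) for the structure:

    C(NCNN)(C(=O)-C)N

1

Molecular formula from the SMILES: C4H12N4O.
DoU = (2C + 2 + N − H − X)/2 = (2·4 + 2 + 4 − 12 − 0)/2 = 2/2 = 1.
(Structurally: 0 ring(s) + 1 π bond(s) = 1.)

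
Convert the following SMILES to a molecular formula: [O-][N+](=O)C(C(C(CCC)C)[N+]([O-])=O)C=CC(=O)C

Heavy atoms from the SMILES: 11 C, 2 N, 5 O.
Implicit hydrogens by atom environment:
  5 × C: 1 H each → 5
  3 × C: 3 H each → 9
  3 × O: no H
  2 × C: 2 H each → 4
  2 × N (charge +1): no H
  2 × O (charge -1): no H
  1 × C: no H
  Total hydrogens = 18.
Molecular formula: C11H18N2O5

C11H18N2O5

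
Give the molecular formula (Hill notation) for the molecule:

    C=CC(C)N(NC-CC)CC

C9H20N2

Heavy atoms from the SMILES: 9 C, 2 N.
Implicit hydrogens by atom environment:
  4 × C: 2 H each → 8
  3 × C: 3 H each → 9
  2 × C: 1 H each → 2
  1 × N: 1 H
  1 × N: no H
  Total hydrogens = 20.
Molecular formula: C9H20N2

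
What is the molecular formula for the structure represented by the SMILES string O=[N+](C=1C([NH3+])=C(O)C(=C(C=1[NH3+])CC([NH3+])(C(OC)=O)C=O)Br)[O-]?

Heavy atoms from the SMILES: 1 Br, 11 C, 4 N, 6 O.
Implicit hydrogens by atom environment:
  6 × C (aromatic): no H
  4 × O: no H
  3 × N (charge +1): 3 H each → 9
  2 × C: no H
  1 × Br: no H
  1 × C: 3 H
  1 × C: 2 H
  1 × C: 1 H
  1 × N (charge +1): no H
  1 × O: 1 H
  1 × O (charge -1): no H
  Total hydrogens = 16.
Net charge +3.
Molecular formula: [C11H16BrN4O6]3+

[C11H16BrN4O6]3+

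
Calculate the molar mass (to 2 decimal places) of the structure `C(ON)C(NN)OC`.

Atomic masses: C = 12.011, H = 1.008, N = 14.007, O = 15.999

Molecular formula: C3H11N3O2.
M = 3×12.011 + 11×1.008 + 3×14.007 + 2×15.999 = 121.14 g/mol.

121.14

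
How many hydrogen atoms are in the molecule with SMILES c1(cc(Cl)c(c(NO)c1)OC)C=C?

10

Hydrogens are implicit in SMILES; fill each atom to its normal valence:
  4 × C (aromatic): no H
  2 × C (aromatic): 1 H each → 2
  1 × C: 3 H
  1 × C: 2 H
  1 × C: 1 H
  1 × Cl: no H
  1 × N: 1 H
  1 × O: 1 H
  1 × O: no H
  Total hydrogens = 10.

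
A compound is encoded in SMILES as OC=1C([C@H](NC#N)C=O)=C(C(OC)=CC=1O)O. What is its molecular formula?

C10H10N2O5

Heavy atoms from the SMILES: 10 C, 2 N, 5 O.
Implicit hydrogens by atom environment:
  5 × C (aromatic): no H
  3 × O: 1 H each → 3
  2 × C: 1 H each → 2
  2 × O: no H
  1 × C: 3 H
  1 × C (aromatic): 1 H
  1 × C: no H
  1 × N: 1 H
  1 × N: no H
  Total hydrogens = 10.
Molecular formula: C10H10N2O5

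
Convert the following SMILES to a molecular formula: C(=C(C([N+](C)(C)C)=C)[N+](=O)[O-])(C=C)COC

C11H19N2O3+

Heavy atoms from the SMILES: 11 C, 2 N, 3 O.
Implicit hydrogens by atom environment:
  4 × C: 3 H each → 12
  3 × C: 2 H each → 6
  3 × C: no H
  2 × N (charge +1): no H
  2 × O: no H
  1 × C: 1 H
  1 × O (charge -1): no H
  Total hydrogens = 19.
Net charge +1.
Molecular formula: C11H19N2O3+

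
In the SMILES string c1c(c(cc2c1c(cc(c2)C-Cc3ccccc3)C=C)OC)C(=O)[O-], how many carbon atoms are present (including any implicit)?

The symbol for carbon appears 22 times in the SMILES. Lowercase c denotes aromatic carbon and counts toward C.

22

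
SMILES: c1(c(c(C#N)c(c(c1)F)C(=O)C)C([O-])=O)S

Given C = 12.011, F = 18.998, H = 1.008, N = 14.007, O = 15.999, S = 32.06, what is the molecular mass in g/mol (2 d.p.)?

238.21

Molecular formula: C10H5FNO3S-.
M = 10×12.011 + 1×18.998 + 5×1.008 + 1×14.007 + 3×15.999 + 1×32.06 = 238.21 g/mol.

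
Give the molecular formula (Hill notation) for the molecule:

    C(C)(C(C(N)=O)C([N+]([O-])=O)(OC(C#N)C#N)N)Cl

Heavy atoms from the SMILES: 8 C, 1 Cl, 5 N, 4 O.
Implicit hydrogens by atom environment:
  4 × C: no H
  3 × C: 1 H each → 3
  3 × O: no H
  2 × N: 2 H each → 4
  2 × N: no H
  1 × C: 3 H
  1 × Cl: no H
  1 × N (charge +1): no H
  1 × O (charge -1): no H
  Total hydrogens = 10.
Molecular formula: C8H10ClN5O4

C8H10ClN5O4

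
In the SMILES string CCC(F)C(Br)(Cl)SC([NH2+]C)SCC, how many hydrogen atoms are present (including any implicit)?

Hydrogens are implicit in SMILES; fill each atom to its normal valence:
  3 × C: 3 H each → 9
  2 × C: 2 H each → 4
  2 × C: 1 H each → 2
  2 × S: no H
  1 × Br: no H
  1 × C: no H
  1 × Cl: no H
  1 × F: no H
  1 × N (charge +1): 2 H
  Total hydrogens = 17.

17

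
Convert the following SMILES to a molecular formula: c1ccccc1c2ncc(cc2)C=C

Heavy atoms from the SMILES: 13 C, 1 N.
Implicit hydrogens by atom environment:
  8 × C (aromatic): 1 H each → 8
  3 × C (aromatic): no H
  1 × C: 2 H
  1 × C: 1 H
  1 × N (aromatic): no H
  Total hydrogens = 11.
Molecular formula: C13H11N

C13H11N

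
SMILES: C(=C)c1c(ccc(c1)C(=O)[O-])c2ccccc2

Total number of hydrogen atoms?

11

Hydrogens are implicit in SMILES; fill each atom to its normal valence:
  8 × C (aromatic): 1 H each → 8
  4 × C (aromatic): no H
  1 × C: 2 H
  1 × C: 1 H
  1 × C: no H
  1 × O: no H
  1 × O (charge -1): no H
  Total hydrogens = 11.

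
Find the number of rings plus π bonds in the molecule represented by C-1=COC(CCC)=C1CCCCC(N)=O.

4

Molecular formula from the SMILES: C12H19NO2.
DoU = (2C + 2 + N − H − X)/2 = (2·12 + 2 + 1 − 19 − 0)/2 = 8/2 = 4.
(Structurally: 1 ring(s) + 3 π bond(s) = 4.)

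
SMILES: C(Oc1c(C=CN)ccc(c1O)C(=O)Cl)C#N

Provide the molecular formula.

C11H9ClN2O3

Heavy atoms from the SMILES: 11 C, 1 Cl, 2 N, 3 O.
Implicit hydrogens by atom environment:
  4 × C (aromatic): no H
  2 × C (aromatic): 1 H each → 2
  2 × C: 1 H each → 2
  2 × C: no H
  2 × O: no H
  1 × C: 2 H
  1 × Cl: no H
  1 × N: 2 H
  1 × N: no H
  1 × O: 1 H
  Total hydrogens = 9.
Molecular formula: C11H9ClN2O3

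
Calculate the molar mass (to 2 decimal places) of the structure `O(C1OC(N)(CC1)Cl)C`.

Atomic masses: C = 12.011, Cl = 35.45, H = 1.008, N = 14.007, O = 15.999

151.59

Molecular formula: C5H10ClNO2.
M = 5×12.011 + 1×35.45 + 10×1.008 + 1×14.007 + 2×15.999 = 151.59 g/mol.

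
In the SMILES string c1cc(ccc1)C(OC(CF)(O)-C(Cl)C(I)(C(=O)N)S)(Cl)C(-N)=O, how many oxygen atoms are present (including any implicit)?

The symbol for oxygen appears 4 times in the SMILES.

4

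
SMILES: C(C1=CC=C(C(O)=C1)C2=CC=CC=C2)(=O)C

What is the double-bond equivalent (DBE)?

9

Molecular formula from the SMILES: C14H12O2.
DoU = (2C + 2 + N − H − X)/2 = (2·14 + 2 + 0 − 12 − 0)/2 = 18/2 = 9.
(Structurally: 2 ring(s) + 7 π bond(s) = 9.)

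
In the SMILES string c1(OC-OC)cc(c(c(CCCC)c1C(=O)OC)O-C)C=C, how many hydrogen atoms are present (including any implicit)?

24

Hydrogens are implicit in SMILES; fill each atom to its normal valence:
  5 × C: 2 H each → 10
  5 × C (aromatic): no H
  5 × O: no H
  4 × C: 3 H each → 12
  1 × C (aromatic): 1 H
  1 × C: 1 H
  1 × C: no H
  Total hydrogens = 24.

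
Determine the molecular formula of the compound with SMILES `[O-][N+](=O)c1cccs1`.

Heavy atoms from the SMILES: 4 C, 1 N, 2 O, 1 S.
Implicit hydrogens by atom environment:
  3 × C (aromatic): 1 H each → 3
  1 × C (aromatic): no H
  1 × N (charge +1): no H
  1 × O: no H
  1 × O (charge -1): no H
  1 × S (aromatic): no H
  Total hydrogens = 3.
Molecular formula: C4H3NO2S

C4H3NO2S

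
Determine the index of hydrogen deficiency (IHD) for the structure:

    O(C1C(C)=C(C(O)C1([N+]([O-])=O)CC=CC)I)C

Molecular formula from the SMILES: C11H16INO4.
DoU = (2C + 2 + N − H − X)/2 = (2·11 + 2 + 1 − 16 − 1)/2 = 8/2 = 4.
(Structurally: 1 ring(s) + 3 π bond(s) = 4.)

4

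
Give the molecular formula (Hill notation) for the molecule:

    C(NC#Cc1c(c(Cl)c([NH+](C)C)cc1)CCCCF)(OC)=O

C16H21ClFN2O2+

Heavy atoms from the SMILES: 16 C, 1 Cl, 1 F, 2 N, 2 O.
Implicit hydrogens by atom environment:
  4 × C: 2 H each → 8
  4 × C (aromatic): no H
  3 × C: 3 H each → 9
  3 × C: no H
  2 × C (aromatic): 1 H each → 2
  2 × O: no H
  1 × Cl: no H
  1 × F: no H
  1 × N: 1 H
  1 × N (charge +1): 1 H
  Total hydrogens = 21.
Net charge +1.
Molecular formula: C16H21ClFN2O2+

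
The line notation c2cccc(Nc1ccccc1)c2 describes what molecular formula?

C12H11N

Heavy atoms from the SMILES: 12 C, 1 N.
Implicit hydrogens by atom environment:
  10 × C (aromatic): 1 H each → 10
  2 × C (aromatic): no H
  1 × N: 1 H
  Total hydrogens = 11.
Molecular formula: C12H11N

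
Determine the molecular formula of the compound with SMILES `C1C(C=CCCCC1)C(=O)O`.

Heavy atoms from the SMILES: 9 C, 2 O.
Implicit hydrogens by atom environment:
  5 × C: 2 H each → 10
  3 × C: 1 H each → 3
  1 × C: no H
  1 × O: 1 H
  1 × O: no H
  Total hydrogens = 14.
Molecular formula: C9H14O2

C9H14O2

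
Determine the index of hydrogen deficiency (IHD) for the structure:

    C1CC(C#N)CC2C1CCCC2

Molecular formula from the SMILES: C11H17N.
DoU = (2C + 2 + N − H − X)/2 = (2·11 + 2 + 1 − 17 − 0)/2 = 8/2 = 4.
(Structurally: 2 ring(s) + 2 π bond(s) = 4.)

4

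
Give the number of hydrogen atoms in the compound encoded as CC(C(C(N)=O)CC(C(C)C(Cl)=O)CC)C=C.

Hydrogens are implicit in SMILES; fill each atom to its normal valence:
  5 × C: 1 H each → 5
  3 × C: 3 H each → 9
  3 × C: 2 H each → 6
  2 × C: no H
  2 × O: no H
  1 × Cl: no H
  1 × N: 2 H
  Total hydrogens = 22.

22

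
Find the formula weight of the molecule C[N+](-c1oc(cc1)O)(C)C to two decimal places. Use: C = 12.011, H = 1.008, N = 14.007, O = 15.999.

Molecular formula: C7H12NO2+.
M = 7×12.011 + 12×1.008 + 1×14.007 + 2×15.999 = 142.18 g/mol.

142.18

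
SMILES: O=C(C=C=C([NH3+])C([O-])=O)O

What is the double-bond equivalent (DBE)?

Molecular formula from the SMILES: C5H5NO4.
DoU = (2C + 2 + N − H − X)/2 = (2·5 + 2 + 1 − 5 − 0)/2 = 8/2 = 4.
(Structurally: 0 ring(s) + 4 π bond(s) = 4.)

4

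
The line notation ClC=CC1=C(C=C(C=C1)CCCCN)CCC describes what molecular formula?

Heavy atoms from the SMILES: 15 C, 1 Cl, 1 N.
Implicit hydrogens by atom environment:
  6 × C: 2 H each → 12
  3 × C (aromatic): 1 H each → 3
  3 × C (aromatic): no H
  2 × C: 1 H each → 2
  1 × C: 3 H
  1 × Cl: no H
  1 × N: 2 H
  Total hydrogens = 22.
Molecular formula: C15H22ClN

C15H22ClN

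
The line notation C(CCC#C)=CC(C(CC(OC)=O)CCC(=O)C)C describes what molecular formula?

C16H24O3

Heavy atoms from the SMILES: 16 C, 3 O.
Implicit hydrogens by atom environment:
  5 × C: 2 H each → 10
  5 × C: 1 H each → 5
  3 × C: 3 H each → 9
  3 × C: no H
  3 × O: no H
  Total hydrogens = 24.
Molecular formula: C16H24O3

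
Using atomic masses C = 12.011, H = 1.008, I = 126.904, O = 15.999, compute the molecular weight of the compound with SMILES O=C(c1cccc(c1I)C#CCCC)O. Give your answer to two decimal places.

Molecular formula: C12H11IO2.
M = 12×12.011 + 11×1.008 + 1×126.904 + 2×15.999 = 314.12 g/mol.

314.12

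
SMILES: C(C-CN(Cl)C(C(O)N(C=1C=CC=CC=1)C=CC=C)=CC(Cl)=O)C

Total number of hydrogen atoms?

Hydrogens are implicit in SMILES; fill each atom to its normal valence:
  5 × C: 1 H each → 5
  5 × C (aromatic): 1 H each → 5
  4 × C: 2 H each → 8
  2 × C: no H
  2 × Cl: no H
  2 × N: no H
  1 × C: 3 H
  1 × C (aromatic): no H
  1 × O: 1 H
  1 × O: no H
  Total hydrogens = 22.

22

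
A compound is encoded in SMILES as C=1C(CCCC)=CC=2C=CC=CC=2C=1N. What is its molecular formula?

Heavy atoms from the SMILES: 14 C, 1 N.
Implicit hydrogens by atom environment:
  6 × C (aromatic): 1 H each → 6
  4 × C (aromatic): no H
  3 × C: 2 H each → 6
  1 × C: 3 H
  1 × N: 2 H
  Total hydrogens = 17.
Molecular formula: C14H17N

C14H17N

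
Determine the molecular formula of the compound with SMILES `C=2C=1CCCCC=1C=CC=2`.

Heavy atoms from the SMILES: 10 C.
Implicit hydrogens by atom environment:
  4 × C: 2 H each → 8
  4 × C (aromatic): 1 H each → 4
  2 × C (aromatic): no H
  Total hydrogens = 12.
Molecular formula: C10H12

C10H12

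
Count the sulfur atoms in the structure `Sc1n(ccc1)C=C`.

The symbol for sulfur appears 1 time in the SMILES.

1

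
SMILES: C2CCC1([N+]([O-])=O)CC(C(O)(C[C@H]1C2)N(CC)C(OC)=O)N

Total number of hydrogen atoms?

Hydrogens are implicit in SMILES; fill each atom to its normal valence:
  7 × C: 2 H each → 14
  3 × C: no H
  3 × O: no H
  2 × C: 3 H each → 6
  2 × C: 1 H each → 2
  1 × N: 2 H
  1 × N: no H
  1 × N (charge +1): no H
  1 × O: 1 H
  1 × O (charge -1): no H
  Total hydrogens = 25.

25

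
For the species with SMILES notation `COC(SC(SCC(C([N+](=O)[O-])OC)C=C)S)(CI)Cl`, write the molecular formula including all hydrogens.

C10H17ClINO4S3

Heavy atoms from the SMILES: 10 C, 1 Cl, 1 I, 1 N, 4 O, 3 S.
Implicit hydrogens by atom environment:
  4 × C: 1 H each → 4
  3 × C: 2 H each → 6
  3 × O: no H
  2 × C: 3 H each → 6
  2 × S: no H
  1 × C: no H
  1 × Cl: no H
  1 × I: no H
  1 × N (charge +1): no H
  1 × O (charge -1): no H
  1 × S: 1 H
  Total hydrogens = 17.
Molecular formula: C10H17ClINO4S3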